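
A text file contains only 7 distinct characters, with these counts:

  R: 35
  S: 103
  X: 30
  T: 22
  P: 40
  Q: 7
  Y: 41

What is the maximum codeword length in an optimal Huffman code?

5

Merge the two lowest-weight nodes at each step:
merge Q(7) and T(22): 29
merge 29 and X(30): 59
merge R(35) and P(40): 75
merge Y(41) and 59: 100
merge 75 and 100: 175
merge S(103) and 175: 278
The first pair merged (Q, T) ends up deepest, at depth 5.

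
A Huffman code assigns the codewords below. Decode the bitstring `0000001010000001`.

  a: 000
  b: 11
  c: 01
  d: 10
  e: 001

aaddae

Read left to right; each codeword is recognised as soon as it completes (prefix code):
  000→a | 000→a | 10→d | 10→d | 000→a | 001→e
Decoded message: aaddae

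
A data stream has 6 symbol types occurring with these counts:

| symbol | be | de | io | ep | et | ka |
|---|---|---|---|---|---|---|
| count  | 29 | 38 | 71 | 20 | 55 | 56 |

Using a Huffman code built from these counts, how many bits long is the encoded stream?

Greedily combine the two least-frequent nodes:
merge ep(20) and be(29): 49
merge de(38) and 49: 87
merge et(55) and ka(56): 111
merge io(71) and 87: 158
merge 111 and 158: 269
Total encoded bits = sum of merged weights = 49 + 87 + 111 + 158 + 269 = 674.

674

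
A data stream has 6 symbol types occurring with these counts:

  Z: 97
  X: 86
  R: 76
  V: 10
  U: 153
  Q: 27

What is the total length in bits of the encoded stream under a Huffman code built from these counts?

1048

Merge the two smallest weights repeatedly:
V(10) + Q(27) → 37
37 + R(76) → 113
X(86) + Z(97) → 183
113 + U(153) → 266
183 + 266 → 449
Each symbol's bit-cost is frequency × depth; summing gives 1048 bits (equivalently 37 + 113 + 183 + 266 + 449).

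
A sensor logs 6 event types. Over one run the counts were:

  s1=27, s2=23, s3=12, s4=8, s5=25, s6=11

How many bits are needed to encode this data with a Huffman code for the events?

Merge the two smallest weights repeatedly:
combine s4(8), s6(11) → 19
combine s3(12), 19 → 31
combine s2(23), s5(25) → 48
combine s1(27), 31 → 58
combine 48, 58 → 106
Total encoded bits = sum of merged weights = 19 + 31 + 48 + 58 + 106 = 262.

262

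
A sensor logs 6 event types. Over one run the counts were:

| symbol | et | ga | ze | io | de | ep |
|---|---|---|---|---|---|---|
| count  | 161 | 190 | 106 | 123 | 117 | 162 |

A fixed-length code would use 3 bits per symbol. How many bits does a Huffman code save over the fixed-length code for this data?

352

Fixed-length: 3 bits × 859 symbols = 2577 bits.
Huffman merges:
merge ze(106) and de(117): 223
merge io(123) and et(161): 284
merge ep(162) and ga(190): 352
merge 223 and 284: 507
merge 352 and 507: 859
Huffman total = 223 + 284 + 352 + 507 + 859 = 2225 bits.
Saving = 2577 − 2225 = 352 bits.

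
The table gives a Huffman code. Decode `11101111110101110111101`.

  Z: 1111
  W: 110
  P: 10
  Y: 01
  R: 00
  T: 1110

Read left to right; each codeword is recognised as soon as it completes (prefix code):
  1110→T | 1111→Z | 110→W | 10→P | 1110→T | 1111→Z | 01→Y
Decoded message: TZWPTZY

TZWPTZY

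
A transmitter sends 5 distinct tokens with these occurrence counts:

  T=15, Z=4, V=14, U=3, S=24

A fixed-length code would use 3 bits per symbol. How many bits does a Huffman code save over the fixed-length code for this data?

Fixed-length: 3 bits × 60 symbols = 180 bits.
Huffman merges:
U(3) + Z(4) → 7
7 + V(14) → 21
T(15) + 21 → 36
S(24) + 36 → 60
Huffman total = 7 + 21 + 36 + 60 = 124 bits.
Saving = 180 − 124 = 56 bits.

56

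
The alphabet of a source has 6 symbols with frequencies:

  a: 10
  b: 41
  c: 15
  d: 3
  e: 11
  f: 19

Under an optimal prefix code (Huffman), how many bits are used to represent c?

3

Build the tree from the bottom:
merge d(3) and a(10): 13
merge e(11) and 13: 24
merge c(15) and f(19): 34
merge 24 and 34: 58
merge b(41) and 58: 99
c sits 3 levels below the root, so its codeword is 3 bits.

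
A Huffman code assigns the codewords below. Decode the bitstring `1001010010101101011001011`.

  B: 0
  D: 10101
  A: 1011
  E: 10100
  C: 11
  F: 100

FEDDFA

Read left to right; each codeword is recognised as soon as it completes (prefix code):
  100→F | 10100→E | 10101→D | 10101→D | 100→F | 1011→A
Decoded message: FEDDFA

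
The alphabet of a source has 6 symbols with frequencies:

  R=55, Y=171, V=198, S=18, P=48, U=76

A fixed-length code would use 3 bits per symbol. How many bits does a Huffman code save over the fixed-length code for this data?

380

Fixed-length: 3 bits × 566 symbols = 1698 bits.
Huffman merges:
combine S(18), P(48) → 66
combine R(55), 66 → 121
combine U(76), 121 → 197
combine Y(171), 197 → 368
combine V(198), 368 → 566
Huffman total = 66 + 121 + 197 + 368 + 566 = 1318 bits.
Saving = 1698 − 1318 = 380 bits.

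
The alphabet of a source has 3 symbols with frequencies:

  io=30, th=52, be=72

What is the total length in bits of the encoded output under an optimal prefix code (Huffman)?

236

Merge the two smallest weights repeatedly:
merge io(30) and th(52): 82
merge be(72) and 82: 154
The encoded length is the sum of every internal node's weight: 82 + 154 = 236 bits.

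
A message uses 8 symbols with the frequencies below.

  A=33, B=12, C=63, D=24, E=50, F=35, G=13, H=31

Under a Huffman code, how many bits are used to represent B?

5

Huffman merges, smallest pair first:
merge B(12) and G(13): 25
merge D(24) and 25: 49
merge H(31) and A(33): 64
merge F(35) and 49: 84
merge E(50) and C(63): 113
merge 64 and 84: 148
merge 113 and 148: 261
B's leaf is at depth 5, giving a 5-bit codeword.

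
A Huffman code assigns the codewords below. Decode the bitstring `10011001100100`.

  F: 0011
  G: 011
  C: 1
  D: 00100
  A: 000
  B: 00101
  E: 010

Read left to right; each codeword is recognised as soon as it completes (prefix code):
  1→C | 0011→F | 0011→F | 00100→D
Decoded message: CFFD

CFFD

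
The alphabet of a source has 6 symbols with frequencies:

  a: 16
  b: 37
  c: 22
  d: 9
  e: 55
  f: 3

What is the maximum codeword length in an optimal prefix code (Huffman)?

Merge the two lowest-weight nodes at each step:
f(3) + d(9) → 12
12 + a(16) → 28
c(22) + 28 → 50
b(37) + 50 → 87
e(55) + 87 → 142
The first pair merged (f, d) ends up deepest, at depth 5.

5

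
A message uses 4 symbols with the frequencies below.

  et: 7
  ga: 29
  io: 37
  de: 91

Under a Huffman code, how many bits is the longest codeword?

3

Merge the two lowest-weight nodes at each step:
et(7) + ga(29) → 36
36 + io(37) → 73
73 + de(91) → 164
The rarest symbols sit at the bottom; the longest codeword is 3 bits.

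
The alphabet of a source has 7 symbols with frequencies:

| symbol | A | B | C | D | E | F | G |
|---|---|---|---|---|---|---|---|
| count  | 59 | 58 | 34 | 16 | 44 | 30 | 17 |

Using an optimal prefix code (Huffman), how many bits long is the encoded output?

690

Build the Huffman tree bottom-up:
D(16) + G(17) → 33
F(30) + 33 → 63
C(34) + E(44) → 78
B(58) + A(59) → 117
63 + 78 → 141
117 + 141 → 258
Each symbol's bit-cost is frequency × depth; summing gives 690 bits (equivalently 33 + 63 + 78 + 117 + 141 + 258).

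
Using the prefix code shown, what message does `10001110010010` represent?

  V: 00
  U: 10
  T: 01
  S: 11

Read left to right; each codeword is recognised as soon as it completes (prefix code):
  10→U | 00→V | 11→S | 10→U | 01→T | 00→V | 10→U
Decoded message: UVSUTVU

UVSUTVU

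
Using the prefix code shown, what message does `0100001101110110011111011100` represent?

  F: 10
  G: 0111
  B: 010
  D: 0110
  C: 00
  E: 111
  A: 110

BCDEDGAEC

Read left to right; each codeword is recognised as soon as it completes (prefix code):
  010→B | 00→C | 0110→D | 111→E | 0110→D | 0111→G | 110→A | 111→E | 00→C
Decoded message: BCDEDGAEC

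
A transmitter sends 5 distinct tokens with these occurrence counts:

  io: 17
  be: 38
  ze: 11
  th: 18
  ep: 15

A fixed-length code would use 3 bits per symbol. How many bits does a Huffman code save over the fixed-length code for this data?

76

Fixed-length: 3 bits × 99 symbols = 297 bits.
Huffman merges:
merge ze(11) and ep(15): 26
merge io(17) and th(18): 35
merge 26 and 35: 61
merge be(38) and 61: 99
Huffman total = 26 + 35 + 61 + 99 = 221 bits.
Saving = 297 − 221 = 76 bits.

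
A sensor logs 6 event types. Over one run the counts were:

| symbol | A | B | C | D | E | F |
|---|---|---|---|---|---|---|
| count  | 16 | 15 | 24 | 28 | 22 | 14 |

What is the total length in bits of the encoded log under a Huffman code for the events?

305

Build the Huffman tree bottom-up:
combine F(14), B(15) → 29
combine A(16), E(22) → 38
combine C(24), D(28) → 52
combine 29, 38 → 67
combine 52, 67 → 119
Each symbol's bit-cost is frequency × depth; summing gives 305 bits (equivalently 29 + 38 + 52 + 67 + 119).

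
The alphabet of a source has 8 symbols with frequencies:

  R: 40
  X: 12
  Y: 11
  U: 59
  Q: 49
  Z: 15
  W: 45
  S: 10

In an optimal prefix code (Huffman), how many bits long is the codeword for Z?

4

Build the tree from the bottom:
S(10) + Y(11) → 21
X(12) + Z(15) → 27
21 + 27 → 48
R(40) + W(45) → 85
48 + Q(49) → 97
U(59) + 85 → 144
97 + 144 → 241
The subtree containing Z is merged 4 times, so code length = 4.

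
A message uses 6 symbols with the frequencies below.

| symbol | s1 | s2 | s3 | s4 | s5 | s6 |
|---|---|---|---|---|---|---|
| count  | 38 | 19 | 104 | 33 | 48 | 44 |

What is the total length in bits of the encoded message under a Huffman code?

702

Build the Huffman tree bottom-up:
merge s2(19) and s4(33): 52
merge s1(38) and s6(44): 82
merge s5(48) and 52: 100
merge 82 and 100: 182
merge s3(104) and 182: 286
The encoded length is the sum of every internal node's weight: 52 + 82 + 100 + 182 + 286 = 702 bits.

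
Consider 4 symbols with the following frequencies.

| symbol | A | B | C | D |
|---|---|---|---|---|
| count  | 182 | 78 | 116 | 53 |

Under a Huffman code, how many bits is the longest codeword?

3

Merge the two lowest-weight nodes at each step:
D(53) + B(78) → 131
C(116) + 131 → 247
A(182) + 247 → 429
Maximum depth reached is 3.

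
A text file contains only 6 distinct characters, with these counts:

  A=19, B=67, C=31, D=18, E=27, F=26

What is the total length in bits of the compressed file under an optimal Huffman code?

466

Merge the two smallest weights repeatedly:
merge D(18) and A(19): 37
merge F(26) and E(27): 53
merge C(31) and 37: 68
merge 53 and B(67): 120
merge 68 and 120: 188
The encoded length is the sum of every internal node's weight: 37 + 53 + 68 + 120 + 188 = 466 bits.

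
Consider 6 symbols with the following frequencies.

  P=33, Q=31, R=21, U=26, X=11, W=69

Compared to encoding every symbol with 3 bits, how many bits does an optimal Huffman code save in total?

106

Fixed-length: 3 bits × 191 symbols = 573 bits.
Huffman merges:
X(11) + R(21) → 32
U(26) + Q(31) → 57
32 + P(33) → 65
57 + 65 → 122
W(69) + 122 → 191
Huffman total = 32 + 57 + 65 + 122 + 191 = 467 bits.
Saving = 573 − 467 = 106 bits.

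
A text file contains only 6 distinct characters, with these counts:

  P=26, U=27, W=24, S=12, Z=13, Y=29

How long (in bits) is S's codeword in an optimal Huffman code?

Build the tree from the bottom:
combine S(12), Z(13) → 25
combine W(24), 25 → 49
combine P(26), U(27) → 53
combine Y(29), 49 → 78
combine 53, 78 → 131
S's leaf is at depth 4, giving a 4-bit codeword.

4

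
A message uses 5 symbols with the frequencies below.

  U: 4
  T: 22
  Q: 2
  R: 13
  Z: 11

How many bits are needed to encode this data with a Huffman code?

105

Greedily combine the two least-frequent nodes:
merge Q(2) and U(4): 6
merge 6 and Z(11): 17
merge R(13) and 17: 30
merge T(22) and 30: 52
The encoded length is the sum of every internal node's weight: 6 + 17 + 30 + 52 = 105 bits.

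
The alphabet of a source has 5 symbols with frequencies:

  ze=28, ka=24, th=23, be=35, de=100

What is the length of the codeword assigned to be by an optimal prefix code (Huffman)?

Build the tree from the bottom:
th(23) + ka(24) → 47
ze(28) + be(35) → 63
47 + 63 → 110
de(100) + 110 → 210
be's leaf is at depth 3, giving a 3-bit codeword.

3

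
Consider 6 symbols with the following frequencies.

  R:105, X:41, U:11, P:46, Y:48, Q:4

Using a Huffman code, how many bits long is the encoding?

570

Greedily combine the two least-frequent nodes:
merge Q(4) and U(11): 15
merge 15 and X(41): 56
merge P(46) and Y(48): 94
merge 56 and 94: 150
merge R(105) and 150: 255
Each symbol's bit-cost is frequency × depth; summing gives 570 bits (equivalently 15 + 56 + 94 + 150 + 255).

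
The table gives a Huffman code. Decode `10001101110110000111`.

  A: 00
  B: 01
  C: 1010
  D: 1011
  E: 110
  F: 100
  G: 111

Read left to right; each codeword is recognised as soon as it completes (prefix code):
  100→F | 01→B | 1011→D | 1011→D | 00→A | 00→A | 111→G
Decoded message: FBDDAAG

FBDDAAG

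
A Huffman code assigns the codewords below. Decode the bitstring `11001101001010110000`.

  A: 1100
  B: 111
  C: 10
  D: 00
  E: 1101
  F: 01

Read left to right; each codeword is recognised as soon as it completes (prefix code):
  1100→A | 1101→E | 00→D | 10→C | 10→C | 1100→A | 00→D
Decoded message: AEDCCAD

AEDCCAD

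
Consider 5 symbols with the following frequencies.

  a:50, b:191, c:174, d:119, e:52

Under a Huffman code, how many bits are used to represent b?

Huffman merges, smallest pair first:
combine a(50), e(52) → 102
combine 102, d(119) → 221
combine c(174), b(191) → 365
combine 221, 365 → 586
b's leaf is at depth 2, giving a 2-bit codeword.

2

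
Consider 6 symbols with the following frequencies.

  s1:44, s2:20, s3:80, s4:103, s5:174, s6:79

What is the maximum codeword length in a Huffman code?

4

Merge the two lowest-weight nodes at each step:
merge s2(20) and s1(44): 64
merge 64 and s6(79): 143
merge s3(80) and s4(103): 183
merge 143 and s5(174): 317
merge 183 and 317: 500
The rarest symbols sit at the bottom; the longest codeword is 4 bits.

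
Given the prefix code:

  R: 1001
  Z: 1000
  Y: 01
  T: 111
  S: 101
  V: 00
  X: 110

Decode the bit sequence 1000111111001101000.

ZTTVXZ

Read left to right; each codeword is recognised as soon as it completes (prefix code):
  1000→Z | 111→T | 111→T | 00→V | 110→X | 1000→Z
Decoded message: ZTTVXZ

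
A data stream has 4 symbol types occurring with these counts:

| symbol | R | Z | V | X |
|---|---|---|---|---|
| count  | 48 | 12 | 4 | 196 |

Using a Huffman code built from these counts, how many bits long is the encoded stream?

Build the Huffman tree bottom-up:
merge V(4) and Z(12): 16
merge 16 and R(48): 64
merge 64 and X(196): 260
The encoded length is the sum of every internal node's weight: 16 + 64 + 260 = 340 bits.

340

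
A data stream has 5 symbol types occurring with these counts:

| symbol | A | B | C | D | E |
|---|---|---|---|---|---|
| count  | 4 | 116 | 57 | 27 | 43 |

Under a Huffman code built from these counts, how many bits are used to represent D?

Repeatedly merge the two smallest:
combine A(4), D(27) → 31
combine 31, E(43) → 74
combine C(57), 74 → 131
combine B(116), 131 → 247
D's leaf is at depth 4, giving a 4-bit codeword.

4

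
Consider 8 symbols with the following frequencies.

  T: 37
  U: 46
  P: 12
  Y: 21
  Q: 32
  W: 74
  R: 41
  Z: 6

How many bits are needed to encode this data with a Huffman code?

744

Build the Huffman tree bottom-up:
Z(6) + P(12) → 18
18 + Y(21) → 39
Q(32) + T(37) → 69
39 + R(41) → 80
U(46) + 69 → 115
W(74) + 80 → 154
115 + 154 → 269
Total encoded bits = sum of merged weights = 18 + 39 + 69 + 80 + 115 + 154 + 269 = 744.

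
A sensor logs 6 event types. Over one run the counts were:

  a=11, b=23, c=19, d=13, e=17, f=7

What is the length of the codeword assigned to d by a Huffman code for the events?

Repeatedly merge the two smallest:
f(7) + a(11) → 18
d(13) + e(17) → 30
18 + c(19) → 37
b(23) + 30 → 53
37 + 53 → 90
The subtree containing d is merged 3 times, so code length = 3.

3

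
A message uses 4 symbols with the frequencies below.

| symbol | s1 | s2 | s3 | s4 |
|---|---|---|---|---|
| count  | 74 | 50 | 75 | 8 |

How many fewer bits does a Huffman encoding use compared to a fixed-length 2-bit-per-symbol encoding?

Fixed-length: 2 bits × 207 symbols = 414 bits.
Huffman merges:
s4(8) + s2(50) → 58
58 + s1(74) → 132
s3(75) + 132 → 207
Huffman total = 58 + 132 + 207 = 397 bits.
Saving = 414 − 397 = 17 bits.

17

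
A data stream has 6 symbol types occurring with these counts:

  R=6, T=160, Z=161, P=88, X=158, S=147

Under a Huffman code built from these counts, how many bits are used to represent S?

3

Huffman merges, smallest pair first:
merge R(6) and P(88): 94
merge 94 and S(147): 241
merge X(158) and T(160): 318
merge Z(161) and 241: 402
merge 318 and 402: 720
S sits 3 levels below the root, so its codeword is 3 bits.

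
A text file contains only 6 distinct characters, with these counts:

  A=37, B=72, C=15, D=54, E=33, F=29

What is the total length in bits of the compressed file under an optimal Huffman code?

Build the Huffman tree bottom-up:
combine C(15), F(29) → 44
combine E(33), A(37) → 70
combine 44, D(54) → 98
combine 70, B(72) → 142
combine 98, 142 → 240
The encoded length is the sum of every internal node's weight: 44 + 70 + 98 + 142 + 240 = 594 bits.

594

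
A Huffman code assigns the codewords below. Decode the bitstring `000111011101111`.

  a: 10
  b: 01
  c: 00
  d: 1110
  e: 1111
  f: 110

cbfde

Read left to right; each codeword is recognised as soon as it completes (prefix code):
  00→c | 01→b | 110→f | 1110→d | 1111→e
Decoded message: cbfde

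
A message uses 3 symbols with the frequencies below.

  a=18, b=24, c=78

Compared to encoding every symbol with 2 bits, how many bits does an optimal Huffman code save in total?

Fixed-length: 2 bits × 120 symbols = 240 bits.
Huffman merges:
a(18) + b(24) → 42
42 + c(78) → 120
Huffman total = 42 + 120 = 162 bits.
Saving = 240 − 162 = 78 bits.

78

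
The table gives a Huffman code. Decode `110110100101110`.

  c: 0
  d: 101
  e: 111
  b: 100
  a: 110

Read left to right; each codeword is recognised as soon as it completes (prefix code):
  110→a | 110→a | 100→b | 101→d | 110→a
Decoded message: aabda

aabda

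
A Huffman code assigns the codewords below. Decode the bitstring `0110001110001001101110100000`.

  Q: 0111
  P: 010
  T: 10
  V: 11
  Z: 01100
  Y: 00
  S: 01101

ZQYPSVPYY

Read left to right; each codeword is recognised as soon as it completes (prefix code):
  01100→Z | 0111→Q | 00→Y | 010→P | 01101→S | 11→V | 010→P | 00→Y | 00→Y
Decoded message: ZQYPSVPYY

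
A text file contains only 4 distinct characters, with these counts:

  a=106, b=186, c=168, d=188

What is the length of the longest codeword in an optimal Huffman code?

Merge the two lowest-weight nodes at each step:
merge a(106) and c(168): 274
merge b(186) and d(188): 374
merge 274 and 374: 648
Maximum depth reached is 2.

2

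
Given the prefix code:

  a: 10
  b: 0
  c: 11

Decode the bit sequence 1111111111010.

Read left to right; each codeword is recognised as soon as it completes (prefix code):
  11→c | 11→c | 11→c | 11→c | 11→c | 0→b | 10→a
Decoded message: cccccba

cccccba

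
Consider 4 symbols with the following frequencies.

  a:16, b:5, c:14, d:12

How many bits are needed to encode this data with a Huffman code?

Greedily combine the two least-frequent nodes:
combine b(5), d(12) → 17
combine c(14), a(16) → 30
combine 17, 30 → 47
Each symbol's bit-cost is frequency × depth; summing gives 94 bits (equivalently 17 + 30 + 47).

94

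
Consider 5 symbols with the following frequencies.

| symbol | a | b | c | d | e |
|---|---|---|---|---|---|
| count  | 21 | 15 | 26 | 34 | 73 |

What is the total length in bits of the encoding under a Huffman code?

361

Merge the two smallest weights repeatedly:
combine b(15), a(21) → 36
combine c(26), d(34) → 60
combine 36, 60 → 96
combine e(73), 96 → 169
Total encoded bits = sum of merged weights = 36 + 60 + 96 + 169 = 361.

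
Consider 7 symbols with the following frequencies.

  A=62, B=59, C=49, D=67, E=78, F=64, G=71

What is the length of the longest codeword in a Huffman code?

Merge the two lowest-weight nodes at each step:
C(49) + B(59) → 108
A(62) + F(64) → 126
D(67) + G(71) → 138
E(78) + 108 → 186
126 + 138 → 264
186 + 264 → 450
The rarest symbols sit at the bottom; the longest codeword is 3 bits.

3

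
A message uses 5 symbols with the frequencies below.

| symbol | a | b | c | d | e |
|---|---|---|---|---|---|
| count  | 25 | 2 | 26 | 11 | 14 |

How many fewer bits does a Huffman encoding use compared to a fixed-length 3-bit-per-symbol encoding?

Fixed-length: 3 bits × 78 symbols = 234 bits.
Huffman merges:
merge b(2) and d(11): 13
merge 13 and e(14): 27
merge a(25) and c(26): 51
merge 27 and 51: 78
Huffman total = 13 + 27 + 51 + 78 = 169 bits.
Saving = 234 − 169 = 65 bits.

65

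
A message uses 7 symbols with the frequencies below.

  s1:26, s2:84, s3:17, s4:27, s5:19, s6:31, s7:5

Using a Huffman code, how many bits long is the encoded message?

Merge the two smallest weights repeatedly:
merge s7(5) and s3(17): 22
merge s5(19) and 22: 41
merge s1(26) and s4(27): 53
merge s6(31) and 41: 72
merge 53 and 72: 125
merge s2(84) and 125: 209
The encoded length is the sum of every internal node's weight: 22 + 41 + 53 + 72 + 125 + 209 = 522 bits.

522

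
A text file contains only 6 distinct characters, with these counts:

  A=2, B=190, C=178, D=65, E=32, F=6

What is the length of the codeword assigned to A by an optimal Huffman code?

Repeatedly merge the two smallest:
merge A(2) and F(6): 8
merge 8 and E(32): 40
merge 40 and D(65): 105
merge 105 and C(178): 283
merge B(190) and 283: 473
A's leaf is at depth 5, giving a 5-bit codeword.

5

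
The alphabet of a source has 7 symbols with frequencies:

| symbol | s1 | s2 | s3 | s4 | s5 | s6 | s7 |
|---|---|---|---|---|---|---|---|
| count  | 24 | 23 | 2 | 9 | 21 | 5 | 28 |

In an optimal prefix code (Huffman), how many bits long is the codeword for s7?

2

Build the tree from the bottom:
merge s3(2) and s6(5): 7
merge 7 and s4(9): 16
merge 16 and s5(21): 37
merge s2(23) and s1(24): 47
merge s7(28) and 37: 65
merge 47 and 65: 112
s7 sits 2 levels below the root, so its codeword is 2 bits.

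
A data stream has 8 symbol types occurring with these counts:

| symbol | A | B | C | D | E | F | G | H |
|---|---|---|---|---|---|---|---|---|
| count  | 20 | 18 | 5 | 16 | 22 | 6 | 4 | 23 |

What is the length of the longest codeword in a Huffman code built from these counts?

Merge the two lowest-weight nodes at each step:
merge G(4) and C(5): 9
merge F(6) and 9: 15
merge 15 and D(16): 31
merge B(18) and A(20): 38
merge E(22) and H(23): 45
merge 31 and 38: 69
merge 45 and 69: 114
Maximum depth reached is 5.

5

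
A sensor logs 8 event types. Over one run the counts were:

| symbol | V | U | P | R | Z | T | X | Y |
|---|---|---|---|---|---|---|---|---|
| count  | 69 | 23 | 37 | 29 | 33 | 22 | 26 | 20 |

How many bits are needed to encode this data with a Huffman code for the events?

750

Build the Huffman tree bottom-up:
merge Y(20) and T(22): 42
merge U(23) and X(26): 49
merge R(29) and Z(33): 62
merge P(37) and 42: 79
merge 49 and 62: 111
merge V(69) and 79: 148
merge 111 and 148: 259
Each symbol's bit-cost is frequency × depth; summing gives 750 bits (equivalently 42 + 49 + 62 + 79 + 111 + 148 + 259).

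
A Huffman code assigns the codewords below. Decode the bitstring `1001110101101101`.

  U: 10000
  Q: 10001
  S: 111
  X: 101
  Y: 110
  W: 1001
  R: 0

WYXXX

Read left to right; each codeword is recognised as soon as it completes (prefix code):
  1001→W | 110→Y | 101→X | 101→X | 101→X
Decoded message: WYXXX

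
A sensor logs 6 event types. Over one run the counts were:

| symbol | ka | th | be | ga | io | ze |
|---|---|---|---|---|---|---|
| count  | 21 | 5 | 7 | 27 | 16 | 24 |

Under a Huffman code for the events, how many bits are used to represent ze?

2

Build the tree from the bottom:
combine th(5), be(7) → 12
combine 12, io(16) → 28
combine ka(21), ze(24) → 45
combine ga(27), 28 → 55
combine 45, 55 → 100
The subtree containing ze is merged 2 times, so code length = 2.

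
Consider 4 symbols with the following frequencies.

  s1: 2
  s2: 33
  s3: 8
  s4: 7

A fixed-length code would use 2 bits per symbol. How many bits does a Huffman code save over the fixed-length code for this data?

24

Fixed-length: 2 bits × 50 symbols = 100 bits.
Huffman merges:
combine s1(2), s4(7) → 9
combine s3(8), 9 → 17
combine 17, s2(33) → 50
Huffman total = 9 + 17 + 50 = 76 bits.
Saving = 100 − 76 = 24 bits.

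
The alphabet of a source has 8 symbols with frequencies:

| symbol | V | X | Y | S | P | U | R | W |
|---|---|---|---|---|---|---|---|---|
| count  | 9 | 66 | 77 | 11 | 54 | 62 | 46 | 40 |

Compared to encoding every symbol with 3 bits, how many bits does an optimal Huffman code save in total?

63

Fixed-length: 3 bits × 365 symbols = 1095 bits.
Huffman merges:
V(9) + S(11) → 20
20 + W(40) → 60
R(46) + P(54) → 100
60 + U(62) → 122
X(66) + Y(77) → 143
100 + 122 → 222
143 + 222 → 365
Huffman total = 20 + 60 + 100 + 122 + 143 + 222 + 365 = 1032 bits.
Saving = 1095 − 1032 = 63 bits.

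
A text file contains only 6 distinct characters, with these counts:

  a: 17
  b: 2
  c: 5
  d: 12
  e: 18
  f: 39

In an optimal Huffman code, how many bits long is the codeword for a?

Build the tree from the bottom:
b(2) + c(5) → 7
7 + d(12) → 19
a(17) + e(18) → 35
19 + 35 → 54
f(39) + 54 → 93
a's leaf is at depth 3, giving a 3-bit codeword.

3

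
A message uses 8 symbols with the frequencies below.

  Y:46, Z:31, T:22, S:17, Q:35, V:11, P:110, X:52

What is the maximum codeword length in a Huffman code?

5

Merge the two lowest-weight nodes at each step:
merge V(11) and S(17): 28
merge T(22) and 28: 50
merge Z(31) and Q(35): 66
merge Y(46) and 50: 96
merge X(52) and 66: 118
merge 96 and P(110): 206
merge 118 and 206: 324
Maximum depth reached is 5.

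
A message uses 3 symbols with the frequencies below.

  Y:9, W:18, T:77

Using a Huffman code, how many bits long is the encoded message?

Greedily combine the two least-frequent nodes:
merge Y(9) and W(18): 27
merge 27 and T(77): 104
Total encoded bits = sum of merged weights = 27 + 104 = 131.

131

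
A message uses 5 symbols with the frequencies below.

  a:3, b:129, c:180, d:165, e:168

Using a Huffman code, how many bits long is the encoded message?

Greedily combine the two least-frequent nodes:
merge a(3) and b(129): 132
merge 132 and d(165): 297
merge e(168) and c(180): 348
merge 297 and 348: 645
Total encoded bits = sum of merged weights = 132 + 297 + 348 + 645 = 1422.

1422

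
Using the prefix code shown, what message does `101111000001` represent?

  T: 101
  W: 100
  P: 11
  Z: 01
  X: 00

TPWXZ

Read left to right; each codeword is recognised as soon as it completes (prefix code):
  101→T | 11→P | 100→W | 00→X | 01→Z
Decoded message: TPWXZ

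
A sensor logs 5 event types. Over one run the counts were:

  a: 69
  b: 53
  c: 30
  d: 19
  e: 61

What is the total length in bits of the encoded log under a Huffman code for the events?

Greedily combine the two least-frequent nodes:
combine d(19), c(30) → 49
combine 49, b(53) → 102
combine e(61), a(69) → 130
combine 102, 130 → 232
The encoded length is the sum of every internal node's weight: 49 + 102 + 130 + 232 = 513 bits.

513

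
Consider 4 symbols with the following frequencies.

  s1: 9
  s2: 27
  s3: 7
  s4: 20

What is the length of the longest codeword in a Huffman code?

3

Merge the two lowest-weight nodes at each step:
combine s3(7), s1(9) → 16
combine 16, s4(20) → 36
combine s2(27), 36 → 63
Maximum depth reached is 3.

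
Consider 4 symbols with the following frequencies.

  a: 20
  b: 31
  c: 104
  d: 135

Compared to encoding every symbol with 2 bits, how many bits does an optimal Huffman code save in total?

84

Fixed-length: 2 bits × 290 symbols = 580 bits.
Huffman merges:
combine a(20), b(31) → 51
combine 51, c(104) → 155
combine d(135), 155 → 290
Huffman total = 51 + 155 + 290 = 496 bits.
Saving = 580 − 496 = 84 bits.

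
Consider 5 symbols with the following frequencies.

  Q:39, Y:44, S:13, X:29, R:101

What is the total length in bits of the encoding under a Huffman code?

Build the Huffman tree bottom-up:
S(13) + X(29) → 42
Q(39) + 42 → 81
Y(44) + 81 → 125
R(101) + 125 → 226
Each symbol's bit-cost is frequency × depth; summing gives 474 bits (equivalently 42 + 81 + 125 + 226).

474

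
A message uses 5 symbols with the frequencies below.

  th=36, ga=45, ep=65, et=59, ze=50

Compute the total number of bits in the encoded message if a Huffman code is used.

591

Greedily combine the two least-frequent nodes:
combine th(36), ga(45) → 81
combine ze(50), et(59) → 109
combine ep(65), 81 → 146
combine 109, 146 → 255
Total encoded bits = sum of merged weights = 81 + 109 + 146 + 255 = 591.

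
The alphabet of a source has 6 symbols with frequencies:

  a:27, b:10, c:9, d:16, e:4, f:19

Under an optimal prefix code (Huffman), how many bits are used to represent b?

Repeatedly merge the two smallest:
e(4) + c(9) → 13
b(10) + 13 → 23
d(16) + f(19) → 35
23 + a(27) → 50
35 + 50 → 85
b sits 3 levels below the root, so its codeword is 3 bits.

3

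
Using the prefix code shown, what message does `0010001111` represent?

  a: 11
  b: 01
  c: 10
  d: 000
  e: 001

edaa

Read left to right; each codeword is recognised as soon as it completes (prefix code):
  001→e | 000→d | 11→a | 11→a
Decoded message: edaa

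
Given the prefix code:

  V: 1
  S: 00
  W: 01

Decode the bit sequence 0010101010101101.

SVWWWWWVW

Read left to right; each codeword is recognised as soon as it completes (prefix code):
  00→S | 1→V | 01→W | 01→W | 01→W | 01→W | 01→W | 1→V | 01→W
Decoded message: SVWWWWWVW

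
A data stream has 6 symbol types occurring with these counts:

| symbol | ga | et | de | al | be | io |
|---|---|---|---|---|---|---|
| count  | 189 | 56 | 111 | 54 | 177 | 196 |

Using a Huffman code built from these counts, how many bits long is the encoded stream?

Greedily combine the two least-frequent nodes:
merge al(54) and et(56): 110
merge 110 and de(111): 221
merge be(177) and ga(189): 366
merge io(196) and 221: 417
merge 366 and 417: 783
Total encoded bits = sum of merged weights = 110 + 221 + 366 + 417 + 783 = 1897.

1897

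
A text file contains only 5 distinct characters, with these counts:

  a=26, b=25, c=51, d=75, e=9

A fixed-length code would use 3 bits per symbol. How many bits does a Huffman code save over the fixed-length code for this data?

Fixed-length: 3 bits × 186 symbols = 558 bits.
Huffman merges:
combine e(9), b(25) → 34
combine a(26), 34 → 60
combine c(51), 60 → 111
combine d(75), 111 → 186
Huffman total = 34 + 60 + 111 + 186 = 391 bits.
Saving = 558 − 391 = 167 bits.

167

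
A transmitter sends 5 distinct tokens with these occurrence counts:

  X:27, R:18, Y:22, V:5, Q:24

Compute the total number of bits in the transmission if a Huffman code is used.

Greedily combine the two least-frequent nodes:
V(5) + R(18) → 23
Y(22) + 23 → 45
Q(24) + X(27) → 51
45 + 51 → 96
Each symbol's bit-cost is frequency × depth; summing gives 215 bits (equivalently 23 + 45 + 51 + 96).

215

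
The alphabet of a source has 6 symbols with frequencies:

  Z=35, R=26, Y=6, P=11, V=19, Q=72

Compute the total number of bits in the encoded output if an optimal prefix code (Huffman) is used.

Merge the two smallest weights repeatedly:
Y(6) + P(11) → 17
17 + V(19) → 36
R(26) + Z(35) → 61
36 + 61 → 97
Q(72) + 97 → 169
The encoded length is the sum of every internal node's weight: 17 + 36 + 61 + 97 + 169 = 380 bits.

380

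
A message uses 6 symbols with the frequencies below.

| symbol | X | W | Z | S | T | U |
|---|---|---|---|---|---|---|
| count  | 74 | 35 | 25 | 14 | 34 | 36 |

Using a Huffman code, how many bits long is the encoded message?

Build the Huffman tree bottom-up:
combine S(14), Z(25) → 39
combine T(34), W(35) → 69
combine U(36), 39 → 75
combine 69, X(74) → 143
combine 75, 143 → 218
The encoded length is the sum of every internal node's weight: 39 + 69 + 75 + 143 + 218 = 544 bits.

544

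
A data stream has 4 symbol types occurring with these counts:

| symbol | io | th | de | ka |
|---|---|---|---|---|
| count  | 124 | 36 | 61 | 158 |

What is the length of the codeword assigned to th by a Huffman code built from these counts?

Repeatedly merge the two smallest:
merge th(36) and de(61): 97
merge 97 and io(124): 221
merge ka(158) and 221: 379
The subtree containing th is merged 3 times, so code length = 3.

3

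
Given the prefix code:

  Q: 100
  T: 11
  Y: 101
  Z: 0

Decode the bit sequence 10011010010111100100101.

QTZQYTQQY

Read left to right; each codeword is recognised as soon as it completes (prefix code):
  100→Q | 11→T | 0→Z | 100→Q | 101→Y | 11→T | 100→Q | 100→Q | 101→Y
Decoded message: QTZQYTQQY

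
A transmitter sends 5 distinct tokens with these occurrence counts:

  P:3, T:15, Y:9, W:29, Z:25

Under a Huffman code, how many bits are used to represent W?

1

Repeatedly merge the two smallest:
combine P(3), Y(9) → 12
combine 12, T(15) → 27
combine Z(25), 27 → 52
combine W(29), 52 → 81
W is merged only at the final step, so code length = 1.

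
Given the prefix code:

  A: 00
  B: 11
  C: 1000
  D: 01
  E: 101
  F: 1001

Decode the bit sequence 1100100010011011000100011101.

Read left to right; each codeword is recognised as soon as it completes (prefix code):
  11→B | 00→A | 1000→C | 1001→F | 101→E | 1000→C | 1000→C | 11→B | 101→E
Decoded message: BACFECCBE

BACFECCBE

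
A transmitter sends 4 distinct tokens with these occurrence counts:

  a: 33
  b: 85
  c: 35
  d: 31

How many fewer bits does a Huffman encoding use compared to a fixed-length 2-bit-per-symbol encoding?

21

Fixed-length: 2 bits × 184 symbols = 368 bits.
Huffman merges:
d(31) + a(33) → 64
c(35) + 64 → 99
b(85) + 99 → 184
Huffman total = 64 + 99 + 184 = 347 bits.
Saving = 368 − 347 = 21 bits.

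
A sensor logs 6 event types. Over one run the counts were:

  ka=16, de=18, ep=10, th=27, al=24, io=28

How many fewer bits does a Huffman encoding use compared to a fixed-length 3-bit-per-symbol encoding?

55

Fixed-length: 3 bits × 123 symbols = 369 bits.
Huffman merges:
ep(10) + ka(16) → 26
de(18) + al(24) → 42
26 + th(27) → 53
io(28) + 42 → 70
53 + 70 → 123
Huffman total = 26 + 42 + 53 + 70 + 123 = 314 bits.
Saving = 369 − 314 = 55 bits.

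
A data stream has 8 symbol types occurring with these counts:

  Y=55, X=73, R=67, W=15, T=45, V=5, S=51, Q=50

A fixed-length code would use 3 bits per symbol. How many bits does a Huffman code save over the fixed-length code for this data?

55

Fixed-length: 3 bits × 361 symbols = 1083 bits.
Huffman merges:
combine V(5), W(15) → 20
combine 20, T(45) → 65
combine Q(50), S(51) → 101
combine Y(55), 65 → 120
combine R(67), X(73) → 140
combine 101, 120 → 221
combine 140, 221 → 361
Huffman total = 20 + 65 + 101 + 120 + 140 + 221 + 361 = 1028 bits.
Saving = 1083 − 1028 = 55 bits.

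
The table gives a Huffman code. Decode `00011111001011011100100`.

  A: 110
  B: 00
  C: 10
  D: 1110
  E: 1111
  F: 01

Read left to right; each codeword is recognised as soon as it completes (prefix code):
  00→B | 01→F | 1111→E | 00→B | 10→C | 110→A | 1110→D | 01→F | 00→B
Decoded message: BFEBCADFB

BFEBCADFB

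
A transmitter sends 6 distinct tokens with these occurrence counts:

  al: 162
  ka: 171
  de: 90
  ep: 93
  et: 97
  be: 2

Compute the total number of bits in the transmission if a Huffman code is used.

1507

Build the Huffman tree bottom-up:
merge be(2) and de(90): 92
merge 92 and ep(93): 185
merge et(97) and al(162): 259
merge ka(171) and 185: 356
merge 259 and 356: 615
Each symbol's bit-cost is frequency × depth; summing gives 1507 bits (equivalently 92 + 185 + 259 + 356 + 615).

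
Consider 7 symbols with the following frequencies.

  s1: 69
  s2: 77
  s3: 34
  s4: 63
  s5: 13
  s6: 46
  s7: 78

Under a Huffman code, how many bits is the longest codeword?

Merge the two lowest-weight nodes at each step:
merge s5(13) and s3(34): 47
merge s6(46) and 47: 93
merge s4(63) and s1(69): 132
merge s2(77) and s7(78): 155
merge 93 and 132: 225
merge 155 and 225: 380
The rarest symbols sit at the bottom; the longest codeword is 4 bits.

4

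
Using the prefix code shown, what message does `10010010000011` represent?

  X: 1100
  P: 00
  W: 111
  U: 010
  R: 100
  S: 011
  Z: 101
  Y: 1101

RRRPS

Read left to right; each codeword is recognised as soon as it completes (prefix code):
  100→R | 100→R | 100→R | 00→P | 011→S
Decoded message: RRRPS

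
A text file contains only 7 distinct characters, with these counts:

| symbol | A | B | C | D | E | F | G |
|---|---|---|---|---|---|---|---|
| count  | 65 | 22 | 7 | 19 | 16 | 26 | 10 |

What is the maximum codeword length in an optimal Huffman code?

5

Merge the two lowest-weight nodes at each step:
merge C(7) and G(10): 17
merge E(16) and 17: 33
merge D(19) and B(22): 41
merge F(26) and 33: 59
merge 41 and 59: 100
merge A(65) and 100: 165
Maximum depth reached is 5.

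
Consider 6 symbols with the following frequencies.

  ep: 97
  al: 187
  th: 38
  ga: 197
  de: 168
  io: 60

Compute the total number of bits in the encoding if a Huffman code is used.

Greedily combine the two least-frequent nodes:
combine th(38), io(60) → 98
combine ep(97), 98 → 195
combine de(168), al(187) → 355
combine 195, ga(197) → 392
combine 355, 392 → 747
Total encoded bits = sum of merged weights = 98 + 195 + 355 + 392 + 747 = 1787.

1787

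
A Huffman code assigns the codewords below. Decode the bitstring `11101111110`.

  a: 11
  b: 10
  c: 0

abaaac

Read left to right; each codeword is recognised as soon as it completes (prefix code):
  11→a | 10→b | 11→a | 11→a | 11→a | 0→c
Decoded message: abaaac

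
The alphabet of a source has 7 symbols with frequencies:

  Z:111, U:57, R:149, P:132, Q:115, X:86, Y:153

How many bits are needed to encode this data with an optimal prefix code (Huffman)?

Build the Huffman tree bottom-up:
combine U(57), X(86) → 143
combine Z(111), Q(115) → 226
combine P(132), 143 → 275
combine R(149), Y(153) → 302
combine 226, 275 → 501
combine 302, 501 → 803
The encoded length is the sum of every internal node's weight: 143 + 226 + 275 + 302 + 501 + 803 = 2250 bits.

2250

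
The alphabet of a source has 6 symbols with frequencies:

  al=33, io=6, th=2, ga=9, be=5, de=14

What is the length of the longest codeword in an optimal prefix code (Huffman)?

5

Merge the two lowest-weight nodes at each step:
merge th(2) and be(5): 7
merge io(6) and 7: 13
merge ga(9) and 13: 22
merge de(14) and 22: 36
merge al(33) and 36: 69
The rarest symbols sit at the bottom; the longest codeword is 5 bits.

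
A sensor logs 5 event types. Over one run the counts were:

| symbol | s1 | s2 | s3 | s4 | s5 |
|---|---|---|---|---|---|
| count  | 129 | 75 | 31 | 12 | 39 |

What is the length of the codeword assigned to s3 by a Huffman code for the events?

Repeatedly merge the two smallest:
merge s4(12) and s3(31): 43
merge s5(39) and 43: 82
merge s2(75) and 82: 157
merge s1(129) and 157: 286
s3's leaf is at depth 4, giving a 4-bit codeword.

4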